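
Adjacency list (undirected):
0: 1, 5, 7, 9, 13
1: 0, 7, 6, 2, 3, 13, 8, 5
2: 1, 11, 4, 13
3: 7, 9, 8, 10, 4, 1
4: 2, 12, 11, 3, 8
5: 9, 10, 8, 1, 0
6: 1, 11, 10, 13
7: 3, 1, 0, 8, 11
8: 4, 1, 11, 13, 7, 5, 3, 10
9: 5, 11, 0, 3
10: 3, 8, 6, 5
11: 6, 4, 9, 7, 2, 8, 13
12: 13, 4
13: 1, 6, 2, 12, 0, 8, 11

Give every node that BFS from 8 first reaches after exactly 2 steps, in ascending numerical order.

0, 2, 6, 9, 12

Level 0: 8
Level 1: 1, 3, 4, 5, 7, 10, 11, 13
Level 2: 0, 2, 6, 9, 12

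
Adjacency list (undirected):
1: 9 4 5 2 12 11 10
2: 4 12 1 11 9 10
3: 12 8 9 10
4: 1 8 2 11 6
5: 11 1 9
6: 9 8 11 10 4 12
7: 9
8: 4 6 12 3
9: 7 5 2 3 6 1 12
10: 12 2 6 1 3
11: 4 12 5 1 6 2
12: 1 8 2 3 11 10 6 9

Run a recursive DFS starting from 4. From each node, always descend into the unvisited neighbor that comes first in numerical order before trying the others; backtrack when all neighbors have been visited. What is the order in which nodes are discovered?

4 1 2 9 3 8 6 10 12 11 5 7

Visit 4
4 → 1
1 → 2
2 → 9
9 → 3
3 → 8
8 → 6
6 → 10
10 → 12
12 → 11
11 → 5
9 → 7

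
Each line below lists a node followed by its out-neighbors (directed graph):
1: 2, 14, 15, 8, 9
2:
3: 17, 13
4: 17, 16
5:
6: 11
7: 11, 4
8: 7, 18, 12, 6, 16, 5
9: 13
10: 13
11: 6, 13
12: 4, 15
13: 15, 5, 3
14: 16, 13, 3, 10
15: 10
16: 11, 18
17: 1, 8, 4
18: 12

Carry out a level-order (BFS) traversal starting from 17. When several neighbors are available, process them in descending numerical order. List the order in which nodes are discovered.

17 → 8 → 4 → 1 → 18 → 16 → 12 → 7 → 6 → 5 → 15 → 14 → 9 → 2 → 11 → 10 → 13 → 3

Visit 17; enqueue 8, 4, 1 → queue [8, 4, 1]
Visit 8; enqueue 18, 16, 12, 7, 6, 5 → queue [4, 1, 18, 16, 12, 7, 6, 5]
Visit 4 → queue [1, 18, 16, 12, 7, 6, 5]
Visit 1; enqueue 15, 14, 9, 2 → queue [18, 16, 12, 7, 6, 5, 15, 14, 9, 2]
Visit 18 → queue [16, 12, 7, 6, 5, 15, 14, 9, 2]
Visit 16; enqueue 11 → queue [12, 7, 6, 5, 15, 14, 9, 2, 11]
Visit 12 → queue [7, 6, 5, 15, 14, 9, 2, 11]
Visit 7 → queue [6, 5, 15, 14, 9, 2, 11]
Visit 6 → queue [5, 15, 14, 9, 2, 11]
Visit 5 → queue [15, 14, 9, 2, 11]
Visit 15; enqueue 10 → queue [14, 9, 2, 11, 10]
Visit 14; enqueue 13, 3 → queue [9, 2, 11, 10, 13, 3]
Visit 9 → queue [2, 11, 10, 13, 3]
Visit 2 → queue [11, 10, 13, 3]
Visit 11 → queue [10, 13, 3]
Visit 10 → queue [13, 3]
Visit 13 → queue [3]
Visit 3 → queue []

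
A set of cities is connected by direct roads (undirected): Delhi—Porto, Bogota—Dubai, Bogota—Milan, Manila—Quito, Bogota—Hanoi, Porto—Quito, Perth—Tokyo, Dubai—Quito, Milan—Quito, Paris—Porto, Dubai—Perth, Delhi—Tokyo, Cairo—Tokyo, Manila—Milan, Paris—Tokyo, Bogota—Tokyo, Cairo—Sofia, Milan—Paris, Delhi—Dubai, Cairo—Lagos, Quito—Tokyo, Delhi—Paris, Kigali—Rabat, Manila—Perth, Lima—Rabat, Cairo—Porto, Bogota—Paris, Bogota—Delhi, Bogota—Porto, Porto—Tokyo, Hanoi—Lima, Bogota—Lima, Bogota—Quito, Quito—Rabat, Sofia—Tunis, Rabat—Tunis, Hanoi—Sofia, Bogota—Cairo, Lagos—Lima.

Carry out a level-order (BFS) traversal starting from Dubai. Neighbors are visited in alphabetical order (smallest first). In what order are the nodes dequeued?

Visit Dubai; enqueue Bogota, Delhi, Perth, Quito → queue [Bogota, Delhi, Perth, Quito]
Visit Bogota; enqueue Cairo, Hanoi, Lima, Milan, Paris, Porto, Tokyo → queue [Delhi, Perth, Quito, Cairo, Hanoi, Lima, Milan, Paris, Porto, Tokyo]
Visit Delhi → queue [Perth, Quito, Cairo, Hanoi, Lima, Milan, Paris, Porto, Tokyo]
Visit Perth; enqueue Manila → queue [Quito, Cairo, Hanoi, Lima, Milan, Paris, Porto, Tokyo, Manila]
Visit Quito; enqueue Rabat → queue [Cairo, Hanoi, Lima, Milan, Paris, Porto, Tokyo, Manila, Rabat]
Visit Cairo; enqueue Lagos, Sofia → queue [Hanoi, Lima, Milan, Paris, Porto, Tokyo, Manila, Rabat, Lagos, Sofia]
Visit Hanoi → queue [Lima, Milan, Paris, Porto, Tokyo, Manila, Rabat, Lagos, Sofia]
Visit Lima → queue [Milan, Paris, Porto, Tokyo, Manila, Rabat, Lagos, Sofia]
Visit Milan → queue [Paris, Porto, Tokyo, Manila, Rabat, Lagos, Sofia]
Visit Paris → queue [Porto, Tokyo, Manila, Rabat, Lagos, Sofia]
Visit Porto → queue [Tokyo, Manila, Rabat, Lagos, Sofia]
Visit Tokyo → queue [Manila, Rabat, Lagos, Sofia]
Visit Manila → queue [Rabat, Lagos, Sofia]
Visit Rabat; enqueue Kigali, Tunis → queue [Lagos, Sofia, Kigali, Tunis]
Visit Lagos → queue [Sofia, Kigali, Tunis]
Visit Sofia → queue [Kigali, Tunis]
Visit Kigali → queue [Tunis]
Visit Tunis → queue []

Dubai -> Bogota -> Delhi -> Perth -> Quito -> Cairo -> Hanoi -> Lima -> Milan -> Paris -> Porto -> Tokyo -> Manila -> Rabat -> Lagos -> Sofia -> Kigali -> Tunis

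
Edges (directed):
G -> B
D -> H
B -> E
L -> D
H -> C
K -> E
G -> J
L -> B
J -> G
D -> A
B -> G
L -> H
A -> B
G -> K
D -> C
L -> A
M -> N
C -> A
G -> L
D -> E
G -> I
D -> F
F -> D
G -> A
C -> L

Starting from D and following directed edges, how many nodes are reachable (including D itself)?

12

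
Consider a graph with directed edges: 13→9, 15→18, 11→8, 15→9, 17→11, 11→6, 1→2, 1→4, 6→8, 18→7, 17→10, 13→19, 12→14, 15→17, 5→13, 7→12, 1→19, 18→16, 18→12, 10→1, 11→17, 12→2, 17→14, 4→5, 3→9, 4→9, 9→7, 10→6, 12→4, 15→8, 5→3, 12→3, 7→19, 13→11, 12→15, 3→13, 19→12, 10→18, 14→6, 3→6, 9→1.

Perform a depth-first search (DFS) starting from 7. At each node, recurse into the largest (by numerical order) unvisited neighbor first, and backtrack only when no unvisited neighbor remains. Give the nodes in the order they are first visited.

Visit 7
7 → 19
19 → 12
12 → 15
15 → 18
18 → 16
15 → 17
17 → 14
14 → 6
6 → 8
17 → 11
17 → 10
10 → 1
1 → 4
4 → 9
4 → 5
5 → 13
5 → 3
1 → 2

7 19 12 15 18 16 17 14 6 8 11 10 1 4 9 5 13 3 2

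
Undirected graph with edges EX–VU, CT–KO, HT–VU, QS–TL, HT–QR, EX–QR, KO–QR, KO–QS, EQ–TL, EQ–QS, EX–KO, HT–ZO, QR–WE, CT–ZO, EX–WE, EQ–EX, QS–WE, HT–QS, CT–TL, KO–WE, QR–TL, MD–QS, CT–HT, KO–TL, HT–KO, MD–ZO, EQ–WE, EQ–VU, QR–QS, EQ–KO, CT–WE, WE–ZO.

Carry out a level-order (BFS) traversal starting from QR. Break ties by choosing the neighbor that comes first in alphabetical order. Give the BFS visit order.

Visit QR; enqueue EX, HT, KO, QS, TL, WE → queue [EX, HT, KO, QS, TL, WE]
Visit EX; enqueue EQ, VU → queue [HT, KO, QS, TL, WE, EQ, VU]
Visit HT; enqueue CT, ZO → queue [KO, QS, TL, WE, EQ, VU, CT, ZO]
Visit KO → queue [QS, TL, WE, EQ, VU, CT, ZO]
Visit QS; enqueue MD → queue [TL, WE, EQ, VU, CT, ZO, MD]
Visit TL → queue [WE, EQ, VU, CT, ZO, MD]
Visit WE → queue [EQ, VU, CT, ZO, MD]
Visit EQ → queue [VU, CT, ZO, MD]
Visit VU → queue [CT, ZO, MD]
Visit CT → queue [ZO, MD]
Visit ZO → queue [MD]
Visit MD → queue []

QR, EX, HT, KO, QS, TL, WE, EQ, VU, CT, ZO, MD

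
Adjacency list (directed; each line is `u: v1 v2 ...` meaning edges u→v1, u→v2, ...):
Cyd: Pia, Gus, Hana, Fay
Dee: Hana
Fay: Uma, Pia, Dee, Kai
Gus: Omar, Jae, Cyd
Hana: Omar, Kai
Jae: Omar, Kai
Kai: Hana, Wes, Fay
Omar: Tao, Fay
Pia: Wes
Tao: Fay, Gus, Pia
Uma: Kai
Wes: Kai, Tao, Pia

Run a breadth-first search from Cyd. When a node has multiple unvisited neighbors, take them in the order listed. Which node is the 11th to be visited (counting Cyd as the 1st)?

Dee

Visit Cyd; enqueue Pia, Gus, Hana, Fay → queue [Pia, Gus, Hana, Fay]
Visit Pia; enqueue Wes → queue [Gus, Hana, Fay, Wes]
Visit Gus; enqueue Omar, Jae → queue [Hana, Fay, Wes, Omar, Jae]
Visit Hana; enqueue Kai → queue [Fay, Wes, Omar, Jae, Kai]
Visit Fay; enqueue Uma, Dee → queue [Wes, Omar, Jae, Kai, Uma, Dee]
Visit Wes; enqueue Tao → queue [Omar, Jae, Kai, Uma, Dee, Tao]
Visit Omar → queue [Jae, Kai, Uma, Dee, Tao]
Visit Jae → queue [Kai, Uma, Dee, Tao]
Visit Kai → queue [Uma, Dee, Tao]
Visit Uma → queue [Dee, Tao]
Visit Dee → queue [Tao]
Visit Tao → queue []

Visit order: Cyd, Pia, Gus, Hana, Fay, Wes, Omar, Jae, Kai, Uma, Dee, Tao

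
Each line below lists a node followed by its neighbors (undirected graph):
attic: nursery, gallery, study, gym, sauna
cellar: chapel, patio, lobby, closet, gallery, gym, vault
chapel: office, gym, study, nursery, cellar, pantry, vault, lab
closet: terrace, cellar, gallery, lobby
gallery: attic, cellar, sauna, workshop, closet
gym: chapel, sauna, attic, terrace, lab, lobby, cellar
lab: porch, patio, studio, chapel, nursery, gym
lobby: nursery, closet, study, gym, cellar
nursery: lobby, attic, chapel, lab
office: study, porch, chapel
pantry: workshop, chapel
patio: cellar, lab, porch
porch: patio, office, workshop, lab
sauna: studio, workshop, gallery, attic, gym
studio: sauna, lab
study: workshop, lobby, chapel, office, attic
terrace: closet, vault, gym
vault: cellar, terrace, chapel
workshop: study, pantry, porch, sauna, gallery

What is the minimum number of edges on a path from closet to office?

3

Level 0: closet
Level 1: cellar, gallery, lobby, terrace
Level 2: attic, chapel, gym, nursery, patio, sauna, study, vault, workshop
Level 3: lab, office, pantry, porch, studio
office first appears at level 3.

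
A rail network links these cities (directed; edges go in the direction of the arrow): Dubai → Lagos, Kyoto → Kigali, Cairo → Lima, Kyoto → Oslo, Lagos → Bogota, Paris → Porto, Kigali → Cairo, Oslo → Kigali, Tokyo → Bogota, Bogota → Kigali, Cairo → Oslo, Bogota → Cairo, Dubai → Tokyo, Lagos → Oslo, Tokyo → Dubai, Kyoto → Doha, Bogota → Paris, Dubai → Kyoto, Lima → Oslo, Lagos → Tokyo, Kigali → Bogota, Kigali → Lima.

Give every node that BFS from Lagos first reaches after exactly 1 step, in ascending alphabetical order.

Bogota, Oslo, Tokyo

Level 0: Lagos
Level 1: Bogota, Oslo, Tokyo
Level 2: Cairo, Dubai, Kigali, Paris
Level 3: Kyoto, Lima, Porto
Level 4: Doha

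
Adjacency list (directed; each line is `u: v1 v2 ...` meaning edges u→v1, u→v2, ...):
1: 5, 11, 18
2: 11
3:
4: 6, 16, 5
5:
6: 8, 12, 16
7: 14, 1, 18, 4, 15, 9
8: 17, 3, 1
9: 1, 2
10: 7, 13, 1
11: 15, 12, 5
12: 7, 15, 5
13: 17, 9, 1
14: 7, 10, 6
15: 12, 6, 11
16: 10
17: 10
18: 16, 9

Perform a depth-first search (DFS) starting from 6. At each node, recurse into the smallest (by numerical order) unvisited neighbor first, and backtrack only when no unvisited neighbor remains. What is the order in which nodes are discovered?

6, 8, 1, 5, 11, 12, 7, 4, 16, 10, 13, 9, 2, 17, 14, 15, 18, 3

Visit 6
6 → 8
8 → 1
1 → 5
1 → 11
11 → 12
12 → 7
7 → 4
4 → 16
16 → 10
10 → 13
13 → 9
9 → 2
13 → 17
7 → 14
7 → 15
7 → 18
8 → 3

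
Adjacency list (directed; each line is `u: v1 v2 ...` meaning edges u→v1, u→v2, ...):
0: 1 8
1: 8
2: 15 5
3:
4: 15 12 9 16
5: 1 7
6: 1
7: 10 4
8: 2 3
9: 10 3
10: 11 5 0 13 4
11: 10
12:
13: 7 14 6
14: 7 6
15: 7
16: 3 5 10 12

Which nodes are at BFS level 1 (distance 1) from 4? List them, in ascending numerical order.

Level 0: 4
Level 1: 9, 12, 15, 16
Level 2: 3, 5, 7, 10
Level 3: 0, 1, 11, 13
Level 4: 6, 8, 14
Level 5: 2

9, 12, 15, 16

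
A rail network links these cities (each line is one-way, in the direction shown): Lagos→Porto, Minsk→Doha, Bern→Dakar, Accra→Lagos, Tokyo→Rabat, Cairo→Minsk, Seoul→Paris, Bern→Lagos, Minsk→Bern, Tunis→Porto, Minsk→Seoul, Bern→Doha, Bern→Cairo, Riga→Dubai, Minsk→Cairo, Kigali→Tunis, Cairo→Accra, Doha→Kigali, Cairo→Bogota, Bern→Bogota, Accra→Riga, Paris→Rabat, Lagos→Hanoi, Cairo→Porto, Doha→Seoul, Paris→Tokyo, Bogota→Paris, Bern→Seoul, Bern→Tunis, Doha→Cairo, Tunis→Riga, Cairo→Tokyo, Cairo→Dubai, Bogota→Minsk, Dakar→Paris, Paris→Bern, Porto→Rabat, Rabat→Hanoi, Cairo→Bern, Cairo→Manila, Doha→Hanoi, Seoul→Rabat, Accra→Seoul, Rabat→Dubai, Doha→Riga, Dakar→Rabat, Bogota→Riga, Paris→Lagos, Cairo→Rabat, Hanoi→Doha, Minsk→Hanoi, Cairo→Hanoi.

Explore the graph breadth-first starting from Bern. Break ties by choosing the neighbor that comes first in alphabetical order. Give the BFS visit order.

Visit Bern; enqueue Bogota, Cairo, Dakar, Doha, Lagos, Seoul, Tunis → queue [Bogota, Cairo, Dakar, Doha, Lagos, Seoul, Tunis]
Visit Bogota; enqueue Minsk, Paris, Riga → queue [Cairo, Dakar, Doha, Lagos, Seoul, Tunis, Minsk, Paris, Riga]
Visit Cairo; enqueue Accra, Dubai, Hanoi, Manila, Porto, Rabat, Tokyo → queue [Dakar, Doha, Lagos, Seoul, Tunis, Minsk, Paris, Riga, Accra, Dubai, Hanoi, Manila, Porto, Rabat, Tokyo]
Visit Dakar → queue [Doha, Lagos, Seoul, Tunis, Minsk, Paris, Riga, Accra, Dubai, Hanoi, Manila, Porto, Rabat, Tokyo]
Visit Doha; enqueue Kigali → queue [Lagos, Seoul, Tunis, Minsk, Paris, Riga, Accra, Dubai, Hanoi, Manila, Porto, Rabat, Tokyo, Kigali]
Visit Lagos → queue [Seoul, Tunis, Minsk, Paris, Riga, Accra, Dubai, Hanoi, Manila, Porto, Rabat, Tokyo, Kigali]
Visit Seoul → queue [Tunis, Minsk, Paris, Riga, Accra, Dubai, Hanoi, Manila, Porto, Rabat, Tokyo, Kigali]
Visit Tunis → queue [Minsk, Paris, Riga, Accra, Dubai, Hanoi, Manila, Porto, Rabat, Tokyo, Kigali]
Visit Minsk → queue [Paris, Riga, Accra, Dubai, Hanoi, Manila, Porto, Rabat, Tokyo, Kigali]
Visit Paris → queue [Riga, Accra, Dubai, Hanoi, Manila, Porto, Rabat, Tokyo, Kigali]
Visit Riga → queue [Accra, Dubai, Hanoi, Manila, Porto, Rabat, Tokyo, Kigali]
Visit Accra → queue [Dubai, Hanoi, Manila, Porto, Rabat, Tokyo, Kigali]
Visit Dubai → queue [Hanoi, Manila, Porto, Rabat, Tokyo, Kigali]
Visit Hanoi → queue [Manila, Porto, Rabat, Tokyo, Kigali]
Visit Manila → queue [Porto, Rabat, Tokyo, Kigali]
Visit Porto → queue [Rabat, Tokyo, Kigali]
Visit Rabat → queue [Tokyo, Kigali]
Visit Tokyo → queue [Kigali]
Visit Kigali → queue []

Bern, Bogota, Cairo, Dakar, Doha, Lagos, Seoul, Tunis, Minsk, Paris, Riga, Accra, Dubai, Hanoi, Manila, Porto, Rabat, Tokyo, Kigali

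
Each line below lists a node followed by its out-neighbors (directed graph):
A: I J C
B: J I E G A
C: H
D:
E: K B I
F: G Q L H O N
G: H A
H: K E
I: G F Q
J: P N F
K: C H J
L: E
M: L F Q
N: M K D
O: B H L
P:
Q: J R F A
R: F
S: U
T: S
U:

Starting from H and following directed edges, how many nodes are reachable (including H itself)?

BFS from H visits: H, E, K, B, I, C, J, A, G, F, Q, N, P, L, O, R, D, M
Reachable nodes: 18 of 21 total.

18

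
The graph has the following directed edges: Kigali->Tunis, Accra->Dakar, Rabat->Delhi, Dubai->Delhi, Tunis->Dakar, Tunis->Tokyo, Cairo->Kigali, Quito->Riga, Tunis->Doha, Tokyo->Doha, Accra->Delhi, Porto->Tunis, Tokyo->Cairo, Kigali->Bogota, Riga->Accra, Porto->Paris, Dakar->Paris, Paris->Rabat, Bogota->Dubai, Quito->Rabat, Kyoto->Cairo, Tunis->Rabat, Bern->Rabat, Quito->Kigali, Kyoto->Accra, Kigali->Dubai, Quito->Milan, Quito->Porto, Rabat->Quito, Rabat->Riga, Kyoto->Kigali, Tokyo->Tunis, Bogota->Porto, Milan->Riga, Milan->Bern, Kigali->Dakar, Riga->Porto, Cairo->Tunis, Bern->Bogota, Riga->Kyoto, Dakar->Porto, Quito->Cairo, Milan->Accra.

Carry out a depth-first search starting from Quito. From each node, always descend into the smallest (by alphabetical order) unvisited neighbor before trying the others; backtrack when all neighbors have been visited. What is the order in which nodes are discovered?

Quito, Cairo, Kigali, Bogota, Dubai, Delhi, Porto, Paris, Rabat, Riga, Accra, Dakar, Kyoto, Tunis, Doha, Tokyo, Milan, Bern

Visit Quito
Quito → Cairo
Cairo → Kigali
Kigali → Bogota
Bogota → Dubai
Dubai → Delhi
Bogota → Porto
Porto → Paris
Paris → Rabat
Rabat → Riga
Riga → Accra
Accra → Dakar
Riga → Kyoto
Porto → Tunis
Tunis → Doha
Tunis → Tokyo
Quito → Milan
Milan → Bern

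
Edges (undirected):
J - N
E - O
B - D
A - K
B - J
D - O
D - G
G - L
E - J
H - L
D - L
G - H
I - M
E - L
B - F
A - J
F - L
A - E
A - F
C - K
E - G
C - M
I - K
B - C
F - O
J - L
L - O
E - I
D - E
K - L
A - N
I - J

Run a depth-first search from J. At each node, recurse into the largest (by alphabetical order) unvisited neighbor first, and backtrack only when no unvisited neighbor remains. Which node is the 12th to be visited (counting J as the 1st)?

Visit J
J → N
N → A
A → K
K → L
L → O
O → F
F → B
B → D
D → G
G → H
G → E
E → I
I → M
M → C

Visit order: J, N, A, K, L, O, F, B, D, G, H, E, I, M, C

E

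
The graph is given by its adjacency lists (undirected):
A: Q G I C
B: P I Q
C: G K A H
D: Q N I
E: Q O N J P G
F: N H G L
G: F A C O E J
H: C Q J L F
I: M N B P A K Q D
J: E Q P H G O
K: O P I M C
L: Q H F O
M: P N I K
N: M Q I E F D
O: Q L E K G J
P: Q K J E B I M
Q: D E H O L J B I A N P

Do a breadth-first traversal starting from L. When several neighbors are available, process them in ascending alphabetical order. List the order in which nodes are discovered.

Visit L; enqueue F, H, O, Q → queue [F, H, O, Q]
Visit F; enqueue G, N → queue [H, O, Q, G, N]
Visit H; enqueue C, J → queue [O, Q, G, N, C, J]
Visit O; enqueue E, K → queue [Q, G, N, C, J, E, K]
Visit Q; enqueue A, B, D, I, P → queue [G, N, C, J, E, K, A, B, D, I, P]
Visit G → queue [N, C, J, E, K, A, B, D, I, P]
Visit N; enqueue M → queue [C, J, E, K, A, B, D, I, P, M]
Visit C → queue [J, E, K, A, B, D, I, P, M]
Visit J → queue [E, K, A, B, D, I, P, M]
Visit E → queue [K, A, B, D, I, P, M]
Visit K → queue [A, B, D, I, P, M]
Visit A → queue [B, D, I, P, M]
Visit B → queue [D, I, P, M]
Visit D → queue [I, P, M]
Visit I → queue [P, M]
Visit P → queue [M]
Visit M → queue []

L -> F -> H -> O -> Q -> G -> N -> C -> J -> E -> K -> A -> B -> D -> I -> P -> M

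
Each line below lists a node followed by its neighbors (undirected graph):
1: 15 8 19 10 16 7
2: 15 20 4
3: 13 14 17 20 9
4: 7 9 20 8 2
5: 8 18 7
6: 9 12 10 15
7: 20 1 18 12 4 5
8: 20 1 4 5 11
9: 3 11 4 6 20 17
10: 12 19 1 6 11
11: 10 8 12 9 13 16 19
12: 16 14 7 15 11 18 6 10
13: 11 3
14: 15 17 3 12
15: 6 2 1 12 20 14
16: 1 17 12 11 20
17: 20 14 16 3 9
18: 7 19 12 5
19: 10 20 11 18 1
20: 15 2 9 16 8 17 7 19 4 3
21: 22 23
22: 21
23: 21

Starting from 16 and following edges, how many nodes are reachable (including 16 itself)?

BFS from 16 visits: 16, 1, 11, 12, 17, 20, 7, 8, 10, 15, 19, 9, 13, 6, 14, 18, 3, 2, 4, 5
Reachable nodes: 20 of 23 total.

20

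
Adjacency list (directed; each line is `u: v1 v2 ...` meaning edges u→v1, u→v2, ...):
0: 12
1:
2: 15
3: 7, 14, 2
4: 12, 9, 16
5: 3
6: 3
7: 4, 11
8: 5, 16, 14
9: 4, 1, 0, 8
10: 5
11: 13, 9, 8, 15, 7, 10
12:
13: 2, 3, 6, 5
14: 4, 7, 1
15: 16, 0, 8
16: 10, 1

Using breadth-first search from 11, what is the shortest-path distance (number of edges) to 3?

2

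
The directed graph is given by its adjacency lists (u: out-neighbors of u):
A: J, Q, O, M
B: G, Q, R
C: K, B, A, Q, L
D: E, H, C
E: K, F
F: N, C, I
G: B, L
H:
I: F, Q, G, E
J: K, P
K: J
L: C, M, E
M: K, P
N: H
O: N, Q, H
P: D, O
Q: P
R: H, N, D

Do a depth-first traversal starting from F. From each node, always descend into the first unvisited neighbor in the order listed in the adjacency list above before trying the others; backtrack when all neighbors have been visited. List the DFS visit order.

F, N, H, C, K, J, P, D, E, O, Q, B, G, L, M, R, A, I

Visit F
F → N
N → H
F → C
C → K
K → J
J → P
P → D
D → E
P → O
O → Q
C → B
B → G
G → L
L → M
B → R
C → A
F → I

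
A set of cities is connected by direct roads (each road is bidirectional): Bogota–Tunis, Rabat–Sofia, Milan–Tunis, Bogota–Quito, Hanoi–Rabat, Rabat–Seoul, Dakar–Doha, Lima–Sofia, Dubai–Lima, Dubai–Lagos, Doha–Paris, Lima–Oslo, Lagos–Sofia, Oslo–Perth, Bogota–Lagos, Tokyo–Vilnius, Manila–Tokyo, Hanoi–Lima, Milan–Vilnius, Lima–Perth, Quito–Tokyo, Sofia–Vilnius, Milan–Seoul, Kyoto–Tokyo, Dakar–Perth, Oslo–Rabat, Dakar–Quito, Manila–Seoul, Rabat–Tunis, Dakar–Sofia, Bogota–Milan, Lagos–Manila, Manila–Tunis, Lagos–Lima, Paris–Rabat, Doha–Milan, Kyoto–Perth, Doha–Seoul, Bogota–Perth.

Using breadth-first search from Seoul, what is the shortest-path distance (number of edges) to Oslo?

2

Level 0: Seoul
Level 1: Doha, Manila, Milan, Rabat
Level 2: Bogota, Dakar, Hanoi, Lagos, Oslo, Paris, Sofia, Tokyo, Tunis, Vilnius
Level 3: Dubai, Kyoto, Lima, Perth, Quito
Oslo first appears at level 2.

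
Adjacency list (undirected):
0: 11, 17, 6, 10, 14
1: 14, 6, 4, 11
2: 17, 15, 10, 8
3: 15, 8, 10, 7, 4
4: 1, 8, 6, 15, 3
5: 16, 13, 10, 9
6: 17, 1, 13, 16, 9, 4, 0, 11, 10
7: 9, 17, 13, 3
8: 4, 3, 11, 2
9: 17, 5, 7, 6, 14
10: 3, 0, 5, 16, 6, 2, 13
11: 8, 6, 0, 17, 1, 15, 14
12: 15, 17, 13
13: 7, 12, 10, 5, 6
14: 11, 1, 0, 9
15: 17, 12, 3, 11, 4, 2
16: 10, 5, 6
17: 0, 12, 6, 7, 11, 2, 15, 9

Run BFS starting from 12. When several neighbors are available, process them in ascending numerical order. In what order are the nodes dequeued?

Visit 12; enqueue 13, 15, 17 → queue [13, 15, 17]
Visit 13; enqueue 5, 6, 7, 10 → queue [15, 17, 5, 6, 7, 10]
Visit 15; enqueue 2, 3, 4, 11 → queue [17, 5, 6, 7, 10, 2, 3, 4, 11]
Visit 17; enqueue 0, 9 → queue [5, 6, 7, 10, 2, 3, 4, 11, 0, 9]
Visit 5; enqueue 16 → queue [6, 7, 10, 2, 3, 4, 11, 0, 9, 16]
Visit 6; enqueue 1 → queue [7, 10, 2, 3, 4, 11, 0, 9, 16, 1]
Visit 7 → queue [10, 2, 3, 4, 11, 0, 9, 16, 1]
Visit 10 → queue [2, 3, 4, 11, 0, 9, 16, 1]
Visit 2; enqueue 8 → queue [3, 4, 11, 0, 9, 16, 1, 8]
Visit 3 → queue [4, 11, 0, 9, 16, 1, 8]
Visit 4 → queue [11, 0, 9, 16, 1, 8]
Visit 11; enqueue 14 → queue [0, 9, 16, 1, 8, 14]
Visit 0 → queue [9, 16, 1, 8, 14]
Visit 9 → queue [16, 1, 8, 14]
Visit 16 → queue [1, 8, 14]
Visit 1 → queue [8, 14]
Visit 8 → queue [14]
Visit 14 → queue []

12 13 15 17 5 6 7 10 2 3 4 11 0 9 16 1 8 14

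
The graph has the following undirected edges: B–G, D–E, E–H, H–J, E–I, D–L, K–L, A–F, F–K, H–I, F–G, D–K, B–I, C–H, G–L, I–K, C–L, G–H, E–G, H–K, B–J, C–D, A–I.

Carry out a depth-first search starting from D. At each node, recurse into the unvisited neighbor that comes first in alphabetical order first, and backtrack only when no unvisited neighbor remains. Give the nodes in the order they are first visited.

D, C, H, E, G, B, I, A, F, K, L, J

Visit D
D → C
C → H
H → E
E → G
G → B
B → I
I → A
A → F
F → K
K → L
B → J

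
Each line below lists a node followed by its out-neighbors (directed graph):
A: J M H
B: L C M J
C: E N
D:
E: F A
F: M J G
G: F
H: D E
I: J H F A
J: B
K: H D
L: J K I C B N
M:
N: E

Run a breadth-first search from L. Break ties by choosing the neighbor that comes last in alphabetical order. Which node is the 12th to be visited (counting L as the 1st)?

A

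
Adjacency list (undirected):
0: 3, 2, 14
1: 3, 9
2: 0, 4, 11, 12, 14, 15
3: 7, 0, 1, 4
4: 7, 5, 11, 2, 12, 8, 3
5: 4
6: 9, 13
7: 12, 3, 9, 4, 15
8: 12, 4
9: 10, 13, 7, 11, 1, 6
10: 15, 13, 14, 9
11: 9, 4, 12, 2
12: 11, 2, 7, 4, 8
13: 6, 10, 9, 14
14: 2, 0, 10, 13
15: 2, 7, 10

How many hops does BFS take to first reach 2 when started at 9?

Level 0: 9
Level 1: 1, 6, 7, 10, 11, 13
Level 2: 2, 3, 4, 12, 14, 15
Level 3: 0, 5, 8
2 first appears at level 2.

2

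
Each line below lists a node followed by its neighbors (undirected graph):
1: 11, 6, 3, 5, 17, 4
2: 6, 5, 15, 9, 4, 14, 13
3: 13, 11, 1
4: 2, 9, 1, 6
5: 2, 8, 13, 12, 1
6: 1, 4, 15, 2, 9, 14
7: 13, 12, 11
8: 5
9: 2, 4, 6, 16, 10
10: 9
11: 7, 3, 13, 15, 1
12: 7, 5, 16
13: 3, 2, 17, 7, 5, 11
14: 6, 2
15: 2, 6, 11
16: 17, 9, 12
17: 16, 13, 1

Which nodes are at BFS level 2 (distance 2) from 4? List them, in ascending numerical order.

Level 0: 4
Level 1: 1, 2, 6, 9
Level 2: 3, 5, 10, 11, 13, 14, 15, 16, 17
Level 3: 7, 8, 12

3, 5, 10, 11, 13, 14, 15, 16, 17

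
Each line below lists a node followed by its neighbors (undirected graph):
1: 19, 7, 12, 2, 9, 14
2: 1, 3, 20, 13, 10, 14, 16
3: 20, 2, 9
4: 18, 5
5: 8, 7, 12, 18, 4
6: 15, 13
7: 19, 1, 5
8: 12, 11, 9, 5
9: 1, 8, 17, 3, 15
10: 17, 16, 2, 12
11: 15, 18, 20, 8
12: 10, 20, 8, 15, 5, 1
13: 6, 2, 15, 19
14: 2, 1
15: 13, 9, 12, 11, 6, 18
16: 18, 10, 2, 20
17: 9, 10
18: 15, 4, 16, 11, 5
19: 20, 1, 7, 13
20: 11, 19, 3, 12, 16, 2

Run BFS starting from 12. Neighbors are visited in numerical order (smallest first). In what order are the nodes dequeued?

12, 1, 5, 8, 10, 15, 20, 2, 7, 9, 14, 19, 4, 18, 11, 16, 17, 6, 13, 3

Visit 12; enqueue 1, 5, 8, 10, 15, 20 → queue [1, 5, 8, 10, 15, 20]
Visit 1; enqueue 2, 7, 9, 14, 19 → queue [5, 8, 10, 15, 20, 2, 7, 9, 14, 19]
Visit 5; enqueue 4, 18 → queue [8, 10, 15, 20, 2, 7, 9, 14, 19, 4, 18]
Visit 8; enqueue 11 → queue [10, 15, 20, 2, 7, 9, 14, 19, 4, 18, 11]
Visit 10; enqueue 16, 17 → queue [15, 20, 2, 7, 9, 14, 19, 4, 18, 11, 16, 17]
Visit 15; enqueue 6, 13 → queue [20, 2, 7, 9, 14, 19, 4, 18, 11, 16, 17, 6, 13]
Visit 20; enqueue 3 → queue [2, 7, 9, 14, 19, 4, 18, 11, 16, 17, 6, 13, 3]
Visit 2 → queue [7, 9, 14, 19, 4, 18, 11, 16, 17, 6, 13, 3]
Visit 7 → queue [9, 14, 19, 4, 18, 11, 16, 17, 6, 13, 3]
Visit 9 → queue [14, 19, 4, 18, 11, 16, 17, 6, 13, 3]
Visit 14 → queue [19, 4, 18, 11, 16, 17, 6, 13, 3]
Visit 19 → queue [4, 18, 11, 16, 17, 6, 13, 3]
Visit 4 → queue [18, 11, 16, 17, 6, 13, 3]
Visit 18 → queue [11, 16, 17, 6, 13, 3]
Visit 11 → queue [16, 17, 6, 13, 3]
Visit 16 → queue [17, 6, 13, 3]
Visit 17 → queue [6, 13, 3]
Visit 6 → queue [13, 3]
Visit 13 → queue [3]
Visit 3 → queue []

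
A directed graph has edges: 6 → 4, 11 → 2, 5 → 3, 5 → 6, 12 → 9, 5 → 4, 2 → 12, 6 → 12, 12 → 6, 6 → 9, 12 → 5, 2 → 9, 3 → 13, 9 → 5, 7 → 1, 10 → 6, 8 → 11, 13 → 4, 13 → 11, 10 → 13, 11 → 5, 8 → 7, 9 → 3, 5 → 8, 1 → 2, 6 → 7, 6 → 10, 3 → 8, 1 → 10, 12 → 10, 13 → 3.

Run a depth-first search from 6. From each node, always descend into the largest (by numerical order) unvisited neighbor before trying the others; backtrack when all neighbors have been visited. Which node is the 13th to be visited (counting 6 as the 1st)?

Visit 6
6 → 12
12 → 10
10 → 13
13 → 11
11 → 5
5 → 8
8 → 7
7 → 1
1 → 2
2 → 9
9 → 3
5 → 4

Visit order: 6, 12, 10, 13, 11, 5, 8, 7, 1, 2, 9, 3, 4

4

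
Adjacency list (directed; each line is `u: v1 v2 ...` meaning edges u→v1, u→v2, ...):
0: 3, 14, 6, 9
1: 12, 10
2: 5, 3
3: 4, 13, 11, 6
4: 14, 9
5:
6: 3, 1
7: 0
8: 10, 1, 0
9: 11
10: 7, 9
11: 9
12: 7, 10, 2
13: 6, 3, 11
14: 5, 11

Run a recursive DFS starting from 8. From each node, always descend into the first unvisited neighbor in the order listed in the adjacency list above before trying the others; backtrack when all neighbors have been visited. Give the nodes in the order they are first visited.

8, 10, 7, 0, 3, 4, 14, 5, 11, 9, 13, 6, 1, 12, 2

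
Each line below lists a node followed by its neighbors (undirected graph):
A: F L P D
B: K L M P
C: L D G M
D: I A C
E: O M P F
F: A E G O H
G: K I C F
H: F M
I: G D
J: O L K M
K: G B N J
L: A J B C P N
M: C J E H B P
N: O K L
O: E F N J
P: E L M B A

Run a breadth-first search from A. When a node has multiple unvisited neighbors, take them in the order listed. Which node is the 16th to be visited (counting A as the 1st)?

Visit A; enqueue F, L, P, D → queue [F, L, P, D]
Visit F; enqueue E, G, O, H → queue [L, P, D, E, G, O, H]
Visit L; enqueue J, B, C, N → queue [P, D, E, G, O, H, J, B, C, N]
Visit P; enqueue M → queue [D, E, G, O, H, J, B, C, N, M]
Visit D; enqueue I → queue [E, G, O, H, J, B, C, N, M, I]
Visit E → queue [G, O, H, J, B, C, N, M, I]
Visit G; enqueue K → queue [O, H, J, B, C, N, M, I, K]
Visit O → queue [H, J, B, C, N, M, I, K]
Visit H → queue [J, B, C, N, M, I, K]
Visit J → queue [B, C, N, M, I, K]
Visit B → queue [C, N, M, I, K]
Visit C → queue [N, M, I, K]
Visit N → queue [M, I, K]
Visit M → queue [I, K]
Visit I → queue [K]
Visit K → queue []

Visit order: A, F, L, P, D, E, G, O, H, J, B, C, N, M, I, K

K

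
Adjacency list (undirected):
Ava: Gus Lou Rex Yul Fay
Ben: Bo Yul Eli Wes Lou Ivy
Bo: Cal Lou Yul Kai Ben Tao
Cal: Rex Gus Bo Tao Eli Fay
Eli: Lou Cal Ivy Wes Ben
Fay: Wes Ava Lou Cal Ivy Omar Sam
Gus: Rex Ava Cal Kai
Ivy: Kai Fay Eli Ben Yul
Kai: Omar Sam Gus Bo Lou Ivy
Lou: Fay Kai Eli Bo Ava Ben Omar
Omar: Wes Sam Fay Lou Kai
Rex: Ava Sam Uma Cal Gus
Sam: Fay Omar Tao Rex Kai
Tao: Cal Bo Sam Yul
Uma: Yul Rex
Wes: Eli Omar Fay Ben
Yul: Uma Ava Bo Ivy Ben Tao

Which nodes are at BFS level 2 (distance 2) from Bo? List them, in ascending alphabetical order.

Ava, Eli, Fay, Gus, Ivy, Omar, Rex, Sam, Uma, Wes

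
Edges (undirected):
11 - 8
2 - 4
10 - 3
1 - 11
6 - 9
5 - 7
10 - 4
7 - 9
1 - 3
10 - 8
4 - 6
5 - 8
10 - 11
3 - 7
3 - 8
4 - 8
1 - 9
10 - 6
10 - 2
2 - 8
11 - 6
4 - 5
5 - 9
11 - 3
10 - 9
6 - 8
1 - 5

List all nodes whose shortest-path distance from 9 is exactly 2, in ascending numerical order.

2, 3, 4, 8, 11

Level 0: 9
Level 1: 1, 5, 6, 7, 10
Level 2: 2, 3, 4, 8, 11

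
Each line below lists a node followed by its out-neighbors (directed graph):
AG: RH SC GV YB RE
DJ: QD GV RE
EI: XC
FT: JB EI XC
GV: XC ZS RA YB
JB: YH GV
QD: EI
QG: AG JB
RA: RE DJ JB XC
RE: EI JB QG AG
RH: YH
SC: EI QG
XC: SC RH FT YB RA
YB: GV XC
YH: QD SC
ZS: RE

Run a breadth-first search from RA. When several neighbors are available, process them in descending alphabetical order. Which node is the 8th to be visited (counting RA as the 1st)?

RH

Visit RA; enqueue XC, RE, JB, DJ → queue [XC, RE, JB, DJ]
Visit XC; enqueue YB, SC, RH, FT → queue [RE, JB, DJ, YB, SC, RH, FT]
Visit RE; enqueue QG, EI, AG → queue [JB, DJ, YB, SC, RH, FT, QG, EI, AG]
Visit JB; enqueue YH, GV → queue [DJ, YB, SC, RH, FT, QG, EI, AG, YH, GV]
Visit DJ; enqueue QD → queue [YB, SC, RH, FT, QG, EI, AG, YH, GV, QD]
Visit YB → queue [SC, RH, FT, QG, EI, AG, YH, GV, QD]
Visit SC → queue [RH, FT, QG, EI, AG, YH, GV, QD]
Visit RH → queue [FT, QG, EI, AG, YH, GV, QD]
Visit FT → queue [QG, EI, AG, YH, GV, QD]
Visit QG → queue [EI, AG, YH, GV, QD]
Visit EI → queue [AG, YH, GV, QD]
Visit AG → queue [YH, GV, QD]
Visit YH → queue [GV, QD]
Visit GV; enqueue ZS → queue [QD, ZS]
Visit QD → queue [ZS]
Visit ZS → queue []

Visit order: RA, XC, RE, JB, DJ, YB, SC, RH, FT, QG, EI, AG, YH, GV, QD, ZS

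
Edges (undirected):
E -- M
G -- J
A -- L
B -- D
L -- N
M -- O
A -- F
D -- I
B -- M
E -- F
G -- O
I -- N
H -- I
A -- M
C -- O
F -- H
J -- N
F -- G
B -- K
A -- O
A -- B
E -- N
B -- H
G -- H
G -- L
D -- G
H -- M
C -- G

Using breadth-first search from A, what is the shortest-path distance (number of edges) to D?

Level 0: A
Level 1: B, F, L, M, O
Level 2: C, D, E, G, H, K, N
Level 3: I, J
D first appears at level 2.

2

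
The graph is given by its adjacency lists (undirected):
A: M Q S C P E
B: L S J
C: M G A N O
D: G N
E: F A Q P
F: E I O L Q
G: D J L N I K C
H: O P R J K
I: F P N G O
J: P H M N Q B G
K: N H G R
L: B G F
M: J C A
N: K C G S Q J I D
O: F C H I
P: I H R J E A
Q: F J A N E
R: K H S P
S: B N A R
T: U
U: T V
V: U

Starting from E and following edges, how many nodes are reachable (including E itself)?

19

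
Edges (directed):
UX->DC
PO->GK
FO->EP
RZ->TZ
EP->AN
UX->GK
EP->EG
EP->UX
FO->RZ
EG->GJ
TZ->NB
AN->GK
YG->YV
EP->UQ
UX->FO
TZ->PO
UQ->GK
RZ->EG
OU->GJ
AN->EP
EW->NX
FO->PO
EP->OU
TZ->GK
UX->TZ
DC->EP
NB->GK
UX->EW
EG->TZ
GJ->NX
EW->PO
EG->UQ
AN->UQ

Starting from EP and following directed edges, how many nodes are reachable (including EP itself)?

BFS from EP visits: EP, UX, UQ, OU, EG, AN, TZ, GK, FO, EW, DC, GJ, PO, NB, RZ, NX
Reachable nodes: 16 of 18 total.

16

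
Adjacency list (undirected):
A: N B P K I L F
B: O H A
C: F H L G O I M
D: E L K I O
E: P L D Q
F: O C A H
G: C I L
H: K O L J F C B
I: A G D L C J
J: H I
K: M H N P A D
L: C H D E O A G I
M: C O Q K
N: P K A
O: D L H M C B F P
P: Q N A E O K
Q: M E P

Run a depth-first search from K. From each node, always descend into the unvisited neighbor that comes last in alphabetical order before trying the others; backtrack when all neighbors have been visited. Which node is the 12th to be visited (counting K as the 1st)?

Visit K
K → P
P → Q
Q → M
M → O
O → L
L → I
I → J
J → H
H → F
F → C
C → G
F → A
A → N
A → B
I → D
D → E

Visit order: K, P, Q, M, O, L, I, J, H, F, C, G, A, N, B, D, E

G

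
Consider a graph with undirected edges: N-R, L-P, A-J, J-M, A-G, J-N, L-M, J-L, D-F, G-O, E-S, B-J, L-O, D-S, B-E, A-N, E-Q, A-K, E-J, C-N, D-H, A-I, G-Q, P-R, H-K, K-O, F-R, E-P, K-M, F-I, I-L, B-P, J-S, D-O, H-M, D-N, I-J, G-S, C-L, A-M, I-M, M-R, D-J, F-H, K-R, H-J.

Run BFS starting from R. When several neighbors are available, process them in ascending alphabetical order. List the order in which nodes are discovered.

R, F, K, M, N, P, D, H, I, A, O, J, L, C, B, E, S, G, Q

Visit R; enqueue F, K, M, N, P → queue [F, K, M, N, P]
Visit F; enqueue D, H, I → queue [K, M, N, P, D, H, I]
Visit K; enqueue A, O → queue [M, N, P, D, H, I, A, O]
Visit M; enqueue J, L → queue [N, P, D, H, I, A, O, J, L]
Visit N; enqueue C → queue [P, D, H, I, A, O, J, L, C]
Visit P; enqueue B, E → queue [D, H, I, A, O, J, L, C, B, E]
Visit D; enqueue S → queue [H, I, A, O, J, L, C, B, E, S]
Visit H → queue [I, A, O, J, L, C, B, E, S]
Visit I → queue [A, O, J, L, C, B, E, S]
Visit A; enqueue G → queue [O, J, L, C, B, E, S, G]
Visit O → queue [J, L, C, B, E, S, G]
Visit J → queue [L, C, B, E, S, G]
Visit L → queue [C, B, E, S, G]
Visit C → queue [B, E, S, G]
Visit B → queue [E, S, G]
Visit E; enqueue Q → queue [S, G, Q]
Visit S → queue [G, Q]
Visit G → queue [Q]
Visit Q → queue []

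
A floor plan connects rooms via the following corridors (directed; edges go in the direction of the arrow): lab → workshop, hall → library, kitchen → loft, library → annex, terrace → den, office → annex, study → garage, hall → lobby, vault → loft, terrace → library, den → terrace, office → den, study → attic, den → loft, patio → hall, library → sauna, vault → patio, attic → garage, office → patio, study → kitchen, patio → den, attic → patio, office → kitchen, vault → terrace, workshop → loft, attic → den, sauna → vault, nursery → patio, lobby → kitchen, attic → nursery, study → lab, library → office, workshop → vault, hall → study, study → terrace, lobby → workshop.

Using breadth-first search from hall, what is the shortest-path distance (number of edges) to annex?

2

Level 0: hall
Level 1: library, lobby, study
Level 2: annex, attic, garage, kitchen, lab, office, sauna, terrace, workshop
Level 3: den, loft, nursery, patio, vault
annex first appears at level 2.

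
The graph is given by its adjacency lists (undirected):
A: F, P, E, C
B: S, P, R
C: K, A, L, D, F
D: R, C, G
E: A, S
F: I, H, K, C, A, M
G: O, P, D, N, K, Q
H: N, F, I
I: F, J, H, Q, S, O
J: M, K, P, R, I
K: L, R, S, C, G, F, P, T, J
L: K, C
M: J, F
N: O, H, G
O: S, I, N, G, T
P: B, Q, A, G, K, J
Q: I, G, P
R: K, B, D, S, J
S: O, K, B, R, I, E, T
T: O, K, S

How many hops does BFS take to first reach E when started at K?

2

Level 0: K
Level 1: C, F, G, J, L, P, R, S, T
Level 2: A, B, D, E, H, I, M, N, O, Q
E first appears at level 2.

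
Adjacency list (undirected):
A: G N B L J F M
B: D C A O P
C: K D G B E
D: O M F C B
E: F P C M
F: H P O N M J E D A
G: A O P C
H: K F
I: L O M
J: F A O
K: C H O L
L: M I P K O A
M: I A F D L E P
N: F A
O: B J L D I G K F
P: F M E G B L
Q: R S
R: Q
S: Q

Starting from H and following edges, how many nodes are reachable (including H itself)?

16

BFS from H visits: H, K, F, C, O, L, P, N, M, J, E, D, A, G, B, I
Reachable nodes: 16 of 19 total.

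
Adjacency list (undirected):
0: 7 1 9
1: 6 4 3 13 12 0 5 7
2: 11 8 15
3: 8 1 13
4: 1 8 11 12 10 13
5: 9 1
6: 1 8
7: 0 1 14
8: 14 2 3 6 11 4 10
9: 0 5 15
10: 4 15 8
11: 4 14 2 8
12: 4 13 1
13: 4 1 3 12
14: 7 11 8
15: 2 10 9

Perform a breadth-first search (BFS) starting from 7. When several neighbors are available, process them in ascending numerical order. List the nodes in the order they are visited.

7, 0, 1, 14, 9, 3, 4, 5, 6, 12, 13, 8, 11, 15, 10, 2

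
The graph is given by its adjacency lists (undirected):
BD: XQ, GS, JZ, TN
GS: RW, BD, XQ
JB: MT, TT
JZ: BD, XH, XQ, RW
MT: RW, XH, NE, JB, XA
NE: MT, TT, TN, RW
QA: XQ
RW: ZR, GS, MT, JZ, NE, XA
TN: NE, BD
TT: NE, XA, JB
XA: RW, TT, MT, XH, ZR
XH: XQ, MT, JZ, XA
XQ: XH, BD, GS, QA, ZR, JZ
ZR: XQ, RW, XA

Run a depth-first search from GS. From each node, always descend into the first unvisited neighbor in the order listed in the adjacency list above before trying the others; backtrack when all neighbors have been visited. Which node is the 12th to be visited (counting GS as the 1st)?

Visit GS
GS → RW
RW → ZR
ZR → XQ
XQ → XH
XH → MT
MT → NE
NE → TT
TT → XA
TT → JB
NE → TN
TN → BD
BD → JZ
XQ → QA

Visit order: GS, RW, ZR, XQ, XH, MT, NE, TT, XA, JB, TN, BD, JZ, QA

BD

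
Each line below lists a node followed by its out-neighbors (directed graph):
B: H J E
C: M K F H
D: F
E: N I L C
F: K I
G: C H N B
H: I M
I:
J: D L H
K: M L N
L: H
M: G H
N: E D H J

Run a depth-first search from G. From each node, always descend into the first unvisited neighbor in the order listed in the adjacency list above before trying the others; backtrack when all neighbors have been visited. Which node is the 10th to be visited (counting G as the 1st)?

Visit G
G → C
C → M
M → H
H → I
C → K
K → L
K → N
N → E
N → D
D → F
N → J
G → B

Visit order: G, C, M, H, I, K, L, N, E, D, F, J, B

D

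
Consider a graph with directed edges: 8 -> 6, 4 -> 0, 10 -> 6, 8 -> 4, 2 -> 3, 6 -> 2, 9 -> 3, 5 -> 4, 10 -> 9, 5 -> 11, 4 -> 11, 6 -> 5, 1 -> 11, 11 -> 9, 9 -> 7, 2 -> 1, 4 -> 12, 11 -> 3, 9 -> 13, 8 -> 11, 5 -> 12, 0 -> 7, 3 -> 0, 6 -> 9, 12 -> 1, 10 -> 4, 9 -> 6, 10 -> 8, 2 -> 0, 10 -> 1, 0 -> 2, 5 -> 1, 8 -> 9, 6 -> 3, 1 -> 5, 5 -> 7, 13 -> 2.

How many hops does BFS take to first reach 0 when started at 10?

2

Level 0: 10
Level 1: 1, 4, 6, 8, 9
Level 2: 0, 2, 3, 5, 7, 11, 12, 13
0 first appears at level 2.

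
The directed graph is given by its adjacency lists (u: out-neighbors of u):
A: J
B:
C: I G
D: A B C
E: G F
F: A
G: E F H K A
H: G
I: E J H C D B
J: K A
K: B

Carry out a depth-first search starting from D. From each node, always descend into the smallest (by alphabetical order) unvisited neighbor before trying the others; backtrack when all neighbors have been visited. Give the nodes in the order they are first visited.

Visit D
D → A
A → J
J → K
K → B
D → C
C → G
G → E
E → F
G → H
C → I

D A J K B C G E F H I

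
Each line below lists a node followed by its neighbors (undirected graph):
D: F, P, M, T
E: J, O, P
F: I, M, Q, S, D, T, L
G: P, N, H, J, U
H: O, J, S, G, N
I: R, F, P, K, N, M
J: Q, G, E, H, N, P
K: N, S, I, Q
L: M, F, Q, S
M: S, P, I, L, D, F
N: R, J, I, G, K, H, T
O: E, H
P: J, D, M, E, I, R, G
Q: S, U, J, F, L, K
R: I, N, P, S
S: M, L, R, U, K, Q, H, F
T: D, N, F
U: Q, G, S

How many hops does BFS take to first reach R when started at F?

Level 0: F
Level 1: D, I, L, M, Q, S, T
Level 2: H, J, K, N, P, R, U
Level 3: E, G, O
R first appears at level 2.

2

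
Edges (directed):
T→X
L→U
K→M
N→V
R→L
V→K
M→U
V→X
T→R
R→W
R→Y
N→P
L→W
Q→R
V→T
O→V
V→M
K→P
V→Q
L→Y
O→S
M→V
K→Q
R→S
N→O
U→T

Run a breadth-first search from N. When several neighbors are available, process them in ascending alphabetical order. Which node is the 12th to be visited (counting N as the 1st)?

Visit N; enqueue O, P, V → queue [O, P, V]
Visit O; enqueue S → queue [P, V, S]
Visit P → queue [V, S]
Visit V; enqueue K, M, Q, T, X → queue [S, K, M, Q, T, X]
Visit S → queue [K, M, Q, T, X]
Visit K → queue [M, Q, T, X]
Visit M; enqueue U → queue [Q, T, X, U]
Visit Q; enqueue R → queue [T, X, U, R]
Visit T → queue [X, U, R]
Visit X → queue [U, R]
Visit U → queue [R]
Visit R; enqueue L, W, Y → queue [L, W, Y]
Visit L → queue [W, Y]
Visit W → queue [Y]
Visit Y → queue []

Visit order: N, O, P, V, S, K, M, Q, T, X, U, R, L, W, Y

R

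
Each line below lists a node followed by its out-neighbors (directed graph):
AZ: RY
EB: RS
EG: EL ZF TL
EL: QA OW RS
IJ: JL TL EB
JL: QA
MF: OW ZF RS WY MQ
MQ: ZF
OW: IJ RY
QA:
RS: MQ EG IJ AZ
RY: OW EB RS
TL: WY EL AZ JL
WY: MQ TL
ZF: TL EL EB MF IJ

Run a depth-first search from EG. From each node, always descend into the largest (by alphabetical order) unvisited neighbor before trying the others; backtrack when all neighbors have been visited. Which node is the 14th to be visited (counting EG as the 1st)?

Visit EG
EG → ZF
ZF → TL
TL → WY
WY → MQ
TL → JL
JL → QA
TL → EL
EL → RS
RS → IJ
IJ → EB
RS → AZ
AZ → RY
RY → OW
ZF → MF

Visit order: EG, ZF, TL, WY, MQ, JL, QA, EL, RS, IJ, EB, AZ, RY, OW, MF

OW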